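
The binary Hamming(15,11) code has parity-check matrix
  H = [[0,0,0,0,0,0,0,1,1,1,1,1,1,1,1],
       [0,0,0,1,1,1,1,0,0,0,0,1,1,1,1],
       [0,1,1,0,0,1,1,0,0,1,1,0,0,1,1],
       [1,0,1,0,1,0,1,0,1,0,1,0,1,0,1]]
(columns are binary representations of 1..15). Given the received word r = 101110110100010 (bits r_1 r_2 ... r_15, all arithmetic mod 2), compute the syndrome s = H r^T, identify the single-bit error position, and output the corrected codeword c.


s = (1, 0, 0, 0)^T, error position = 8, corrected codeword c = 101110100100010

Compute s = H r^T mod 2 one row at a time:
  s_1 = 1 + 0 + 1 + 0 + 0 + 0 + 1 + 0 = 3 ≡ 1 (mod 2).
  s_2 = 1 + 1 + 0 + 1 + 0 + 0 + 1 + 0 = 4 ≡ 0 (mod 2).
  s_3 = 0 + 1 + 0 + 1 + 1 + 0 + 1 + 0 = 4 ≡ 0 (mod 2).
  s_4 = 1 + 1 + 1 + 1 + 0 + 0 + 0 + 0 = 4 ≡ 0 (mod 2).
s = (1, 0, 0, 0)^T — this equals column 8 of H (binary 1000), so error is at position 8.
Correct: flip bit 8 of r = 101110110100010 to get c = 101110100100010.


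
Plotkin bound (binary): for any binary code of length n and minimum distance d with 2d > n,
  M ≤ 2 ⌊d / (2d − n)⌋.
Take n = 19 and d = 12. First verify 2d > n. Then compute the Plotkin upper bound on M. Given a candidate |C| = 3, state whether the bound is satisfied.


Plotkin bound M ≤ 4; given |C| = 3 ≤ bound (satisfied).

Check applicability: 2d = 24, n = 19.
2d − n = 5 > 0, so Plotkin applies.
Compute d/(2d−n) = 12/5 ≈ 2.4000.
⌊d/(2d−n)⌋ = 2.
Plotkin bound: M ≤ 2·2 = 4.
Given |C| = 3, check: satisfied.
This |C| is below the Plotkin bound.


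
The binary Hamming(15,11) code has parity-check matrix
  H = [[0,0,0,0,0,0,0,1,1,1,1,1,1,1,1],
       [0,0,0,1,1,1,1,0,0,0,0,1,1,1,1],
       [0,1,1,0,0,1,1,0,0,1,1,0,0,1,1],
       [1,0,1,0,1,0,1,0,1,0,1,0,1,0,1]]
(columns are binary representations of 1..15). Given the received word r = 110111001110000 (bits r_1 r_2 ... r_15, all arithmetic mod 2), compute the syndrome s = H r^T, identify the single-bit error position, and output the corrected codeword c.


s = (1, 1, 0, 0)^T, error position = 12, corrected codeword c = 110111001111000

Compute s = H r^T mod 2 one row at a time:
  s_1 = 0 + 1 + 1 + 1 + 0 + 0 + 0 + 0 = 3 ≡ 1 (mod 2).
  s_2 = 1 + 1 + 1 + 0 + 0 + 0 + 0 + 0 = 3 ≡ 1 (mod 2).
  s_3 = 1 + 0 + 1 + 0 + 1 + 1 + 0 + 0 = 4 ≡ 0 (mod 2).
  s_4 = 1 + 0 + 1 + 0 + 1 + 1 + 0 + 0 = 4 ≡ 0 (mod 2).
s = (1, 1, 0, 0)^T — this equals column 12 of H (binary 1100), so error is at position 12.
Correct: flip bit 12 of r = 110111001110000 to get c = 110111001111000.


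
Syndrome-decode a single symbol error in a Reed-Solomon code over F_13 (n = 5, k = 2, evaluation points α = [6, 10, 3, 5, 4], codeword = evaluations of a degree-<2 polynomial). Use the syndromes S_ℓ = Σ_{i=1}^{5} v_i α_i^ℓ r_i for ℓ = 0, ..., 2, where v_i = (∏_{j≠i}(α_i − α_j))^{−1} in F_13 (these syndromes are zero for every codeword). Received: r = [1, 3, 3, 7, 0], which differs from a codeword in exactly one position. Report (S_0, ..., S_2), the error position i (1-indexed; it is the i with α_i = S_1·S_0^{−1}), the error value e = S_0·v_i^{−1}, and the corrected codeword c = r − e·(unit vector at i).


S = (12, 10, 4), error at position 3, error magnitude e = 10, c = [1, 3, 6, 7, 0].

Step 1: column multipliers v_i = (∏_{j≠i}(α_i − α_j))^{−1} mod 13.
  i = 1 (α = 6): (6−10)(6−3)(6−5)(6−4) = (−4)·3·1·2 = −24 ≡ 2, so v_1 = 2^{−1} = 7 (mod 13).
  i = 2 (α = 10): (10−6)(10−3)(10−5)(10−4) = 4·7·5·6 = 840 ≡ 8, so v_2 = 8^{−1} = 5 (mod 13).
  i = 3 (α = 3): (3−6)(3−10)(3−5)(3−4) = (−3)·(−7)·(−2)·(−1) = 42 ≡ 3, so v_3 = 3^{−1} = 9 (mod 13).
  i = 4 (α = 5): (5−6)(5−10)(5−3)(5−4) = (−1)·(−5)·2·1 = 10 ≡ 10, so v_4 = 10^{−1} = 4 (mod 13).
  i = 5 (α = 4): (4−6)(4−10)(4−3)(4−5) = (−2)·(−6)·1·(−1) = −12 ≡ 1, so v_5 = 1^{−1} = 1 (mod 13).
  v = [7, 5, 9, 4, 1].
Step 2: syndromes of r = [1, 3, 3, 7, 0] (all sums mod 13).
  S_0 = Σ v_i r_i = 7·1 + 5·3 + 9·3 + 4·7 + 1·0 = 77 ≡ 12.
  S_1 = Σ v_i α_i r_i = 7·6·1 + 5·10·3 + 9·3·3 + 4·5·7 + 1·4·0 = 413 ≡ 10.
  α_i^2 mod 13 = [10, 9, 9, 12, 3].
  S_2 = Σ v_i α_i^2 r_i = 7·10·1 + 5·9·3 + 9·9·3 + 4·12·7 + 1·3·0 = 784 ≡ 4.
  S = (12, 10, 4) ≠ 0, so r is not a codeword (an error is present).
Step 3: locate the error. For a single error e at position i, S_ℓ = v_i·e·α_i^ℓ, so α_err = S_1/S_0.
  S_0^{−1} = 12^{−1} = 12 (mod 13), so α_err = 10·12 = 120 ≡ 3 = α_3. Error position i = 3.
  Consistency check: S_2/S_1 = 4·4 = 16 ≡ 3 = α_err ✓ (single-error assumption holds).
Step 4: error magnitude e = S_0/v_3 = S_0·∏_{j≠3}(α_3 − α_j) = 12·3 = 36 ≡ 10 (mod 13).
Step 5: correct position 3: c_3 = r_3 − e = 3 − 10 ≡ 6 (mod 13). Hence c = [1, 3, 6, 7, 0].
  Check: interpolating c through the α_i gives m(x) = 11 + 7·x (degree < 2) with m(α_i) = c_i for every i, so c is indeed a codeword.


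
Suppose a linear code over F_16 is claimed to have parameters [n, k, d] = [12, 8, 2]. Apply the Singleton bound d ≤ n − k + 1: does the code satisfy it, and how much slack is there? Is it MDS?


Singleton RHS = n − k + 1 = 5, slack = 3, bound satisfied, not MDS.

Singleton bound: d ≤ n − k + 1.
Here n = 12, k = 8, so n − k + 1 = 5.
Given d = 2, check d ≤ 5: YES.
Slack = (n − k + 1) − d = 3.
The code is NOT MDS (slack = 3 > 0).
Description: the claimed parameters are [12, 8, 2]_16; such a code would be non-MDS.


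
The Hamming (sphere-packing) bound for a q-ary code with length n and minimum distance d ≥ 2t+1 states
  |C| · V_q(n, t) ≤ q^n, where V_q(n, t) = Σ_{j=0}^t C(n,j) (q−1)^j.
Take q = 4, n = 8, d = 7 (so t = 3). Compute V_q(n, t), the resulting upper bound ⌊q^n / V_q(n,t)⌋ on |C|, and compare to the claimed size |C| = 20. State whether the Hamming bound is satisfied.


V_q(n, t) = 1789, q^n = 65536, Hamming bound = 36, |C| = 20 ≤ bound (satisfied).

Step 1: Compute V_q(n, t) = Σ_{j=0}^3 C(n, j) (q−1)^j.
  j = 0: C(8,0)·(3)^0 = 1·1 = 1.
  j = 1: C(8,1)·(3)^1 = 8·3 = 24.
  j = 2: C(8,2)·(3)^2 = 28·9 = 252.
  j = 3: C(8,3)·(3)^3 = 56·27 = 1512.
  V_q(n, t) = 1 + 24 + 252 + 1512 = 1789.
Step 2: q^n = 4^8 = 65536.
Step 3: Hamming bound ⌊q^n / V_q(n,t)⌋ = ⌊65536/1789⌋ = 36.
Step 4: Compare |C| = 20 to 36: satisfied.
The claimed |C| lies below the Hamming bound.


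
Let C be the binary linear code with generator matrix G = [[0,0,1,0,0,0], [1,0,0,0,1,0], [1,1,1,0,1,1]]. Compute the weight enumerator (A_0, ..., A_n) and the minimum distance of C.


Weight distribution: A_0 = 1, A_1 = 1, A_2 = 2, A_3 = 2, A_4 = 1, A_5 = 1. Minimum distance d = 1.

Enumerate all 2^3 = 8 messages m ∈ F_2^3.
For each, compute codeword c = mG in F_2^6, then tally its weight.
  m = 000 → c = 000000, weight = 0.
  m = 100 → c = 001000, weight = 1.
  m = 010 → c = 100010, weight = 2.
  m = 110 → c = 101010, weight = 3.
  m = 001 → c = 111011, weight = 5.
  m = 101 → c = 110011, weight = 4.
  m = 011 → c = 011001, weight = 3.
  m = 111 → c = 010001, weight = 2.
Tally weights:
  weight 0: 1 codewords.
  weight 1: 1 codewords.
  weight 2: 2 codewords.
  weight 3: 2 codewords.
  weight 4: 1 codewords.
  weight 5: 1 codewords.
Minimum distance d = smallest w > 0 with A_w > 0 = 1.
Sanity: Σ A_w = 8 = 2^3 = 8 ✓.


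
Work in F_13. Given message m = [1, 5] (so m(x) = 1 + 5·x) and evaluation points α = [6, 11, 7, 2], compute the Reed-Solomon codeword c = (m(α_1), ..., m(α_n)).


c = [5, 4, 10, 11]

Message polynomial: m(x) = 1 + 5·x (mod 13).
For each evaluation point α_i, compute m(α_i) mod 13:
  α_1 = 6: Horner steps 5 → 5, so m(6) = 5.
  α_2 = 11: Horner steps 5 → 4, so m(11) = 4.
  α_3 = 7: Horner steps 5 → 10, so m(7) = 10.
  α_4 = 2: Horner steps 5 → 11, so m(2) = 11.
Codeword c = [5, 4, 10, 11] ∈ F_13^4.


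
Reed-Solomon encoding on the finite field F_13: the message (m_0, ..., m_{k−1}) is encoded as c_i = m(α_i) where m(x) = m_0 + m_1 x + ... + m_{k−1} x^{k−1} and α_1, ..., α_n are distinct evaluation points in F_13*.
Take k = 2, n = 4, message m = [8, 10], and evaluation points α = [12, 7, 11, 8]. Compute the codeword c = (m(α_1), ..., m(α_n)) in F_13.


c = [11, 0, 1, 10]

Message polynomial: m(x) = 8 + 10·x (mod 13).
For each evaluation point α_i, compute m(α_i) mod 13:
  α_1 = 12: Horner steps 10 → 11, so m(12) = 11.
  α_2 = 7: Horner steps 10 → 0, so m(7) = 0.
  α_3 = 11: Horner steps 10 → 1, so m(11) = 1.
  α_4 = 8: Horner steps 10 → 10, so m(8) = 10.
Codeword c = [11, 0, 1, 10] ∈ F_13^4.


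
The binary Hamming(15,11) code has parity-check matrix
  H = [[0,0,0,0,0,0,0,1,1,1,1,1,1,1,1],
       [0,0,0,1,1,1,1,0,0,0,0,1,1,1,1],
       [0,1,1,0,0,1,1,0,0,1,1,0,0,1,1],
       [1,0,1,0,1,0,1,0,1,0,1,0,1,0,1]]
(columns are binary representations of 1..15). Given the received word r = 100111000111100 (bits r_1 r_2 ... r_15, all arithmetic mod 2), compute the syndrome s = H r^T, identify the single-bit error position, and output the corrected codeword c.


s = (0, 1, 1, 0)^T, error position = 6, corrected codeword c = 100110000111100

Compute s = H r^T mod 2 one row at a time:
  s_1 = 0 + 0 + 1 + 1 + 1 + 1 + 0 + 0 = 4 ≡ 0 (mod 2).
  s_2 = 1 + 1 + 1 + 0 + 1 + 1 + 0 + 0 = 5 ≡ 1 (mod 2).
  s_3 = 0 + 0 + 1 + 0 + 1 + 1 + 0 + 0 = 3 ≡ 1 (mod 2).
  s_4 = 1 + 0 + 1 + 0 + 0 + 1 + 1 + 0 = 4 ≡ 0 (mod 2).
s = (0, 1, 1, 0)^T — this equals column 6 of H (binary 0110), so error is at position 6.
Correct: flip bit 6 of r = 100111000111100 to get c = 100110000111100.


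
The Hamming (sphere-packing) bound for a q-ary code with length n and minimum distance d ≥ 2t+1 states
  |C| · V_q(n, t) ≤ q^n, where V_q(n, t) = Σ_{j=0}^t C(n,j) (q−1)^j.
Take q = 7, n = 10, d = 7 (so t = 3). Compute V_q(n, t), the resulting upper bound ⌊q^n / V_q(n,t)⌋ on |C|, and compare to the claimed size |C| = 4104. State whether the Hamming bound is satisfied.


V_q(n, t) = 27601, q^n = 282475249, Hamming bound = 10234, |C| = 4104 ≤ bound (satisfied).

Step 1: Compute V_q(n, t) = Σ_{j=0}^3 C(n, j) (q−1)^j.
  j = 0: C(10,0)·(6)^0 = 1·1 = 1.
  j = 1: C(10,1)·(6)^1 = 10·6 = 60.
  j = 2: C(10,2)·(6)^2 = 45·36 = 1620.
  j = 3: C(10,3)·(6)^3 = 120·216 = 25920.
  V_q(n, t) = 1 + 60 + 1620 + 25920 = 27601.
Step 2: q^n = 7^10 = 282475249.
Step 3: Hamming bound ⌊q^n / V_q(n,t)⌋ = ⌊282475249/27601⌋ = 10234.
Step 4: Compare |C| = 4104 to 10234: satisfied.
The claimed |C| lies below the Hamming bound.


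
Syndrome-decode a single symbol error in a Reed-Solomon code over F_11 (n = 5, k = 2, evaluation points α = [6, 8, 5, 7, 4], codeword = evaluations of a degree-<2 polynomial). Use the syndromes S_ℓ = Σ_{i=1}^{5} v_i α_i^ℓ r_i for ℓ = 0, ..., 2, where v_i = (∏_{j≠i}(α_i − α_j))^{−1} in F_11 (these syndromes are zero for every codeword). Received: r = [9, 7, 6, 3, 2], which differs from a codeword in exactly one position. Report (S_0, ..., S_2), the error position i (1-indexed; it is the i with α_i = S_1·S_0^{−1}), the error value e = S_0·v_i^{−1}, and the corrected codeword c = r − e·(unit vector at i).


S = (8, 4, 2), error at position 1, error magnitude e = 10, c = [10, 7, 6, 3, 2].

Step 1: column multipliers v_i = (∏_{j≠i}(α_i − α_j))^{−1} mod 11.
  i = 1 (α = 6): (6−8)(6−5)(6−7)(6−4) = (−2)·1·(−1)·2 = 4 ≡ 4, so v_1 = 4^{−1} = 3 (mod 11).
  i = 2 (α = 8): (8−6)(8−5)(8−7)(8−4) = 2·3·1·4 = 24 ≡ 2, so v_2 = 2^{−1} = 6 (mod 11).
  i = 3 (α = 5): (5−6)(5−8)(5−7)(5−4) = (−1)·(−3)·(−2)·1 = −6 ≡ 5, so v_3 = 5^{−1} = 9 (mod 11).
  i = 4 (α = 7): (7−6)(7−8)(7−5)(7−4) = 1·(−1)·2·3 = −6 ≡ 5, so v_4 = 5^{−1} = 9 (mod 11).
  i = 5 (α = 4): (4−6)(4−8)(4−5)(4−7) = (−2)·(−4)·(−1)·(−3) = 24 ≡ 2, so v_5 = 2^{−1} = 6 (mod 11).
  v = [3, 6, 9, 9, 6].
Step 2: syndromes of r = [9, 7, 6, 3, 2] (all sums mod 11).
  S_0 = Σ v_i r_i = 3·9 + 6·7 + 9·6 + 9·3 + 6·2 = 162 ≡ 8.
  S_1 = Σ v_i α_i r_i = 3·6·9 + 6·8·7 + 9·5·6 + 9·7·3 + 6·4·2 = 1005 ≡ 4.
  α_i^2 mod 11 = [3, 9, 3, 5, 5].
  S_2 = Σ v_i α_i^2 r_i = 3·3·9 + 6·9·7 + 9·3·6 + 9·5·3 + 6·5·2 = 816 ≡ 2.
  S = (8, 4, 2) ≠ 0, so r is not a codeword (an error is present).
Step 3: locate the error. For a single error e at position i, S_ℓ = v_i·e·α_i^ℓ, so α_err = S_1/S_0.
  S_0^{−1} = 8^{−1} = 7 (mod 11), so α_err = 4·7 = 28 ≡ 6 = α_1. Error position i = 1.
  Consistency check: S_2/S_1 = 2·3 = 6 ≡ 6 = α_err ✓ (single-error assumption holds).
Step 4: error magnitude e = S_0/v_1 = S_0·∏_{j≠1}(α_1 − α_j) = 8·4 = 32 ≡ 10 (mod 11).
Step 5: correct position 1: c_1 = r_1 − e = 9 − 10 ≡ 10 (mod 11). Hence c = [10, 7, 6, 3, 2].
  Check: interpolating c through the α_i gives m(x) = 8 + 4·x (degree < 2) with m(α_i) = c_i for every i, so c is indeed a codeword.


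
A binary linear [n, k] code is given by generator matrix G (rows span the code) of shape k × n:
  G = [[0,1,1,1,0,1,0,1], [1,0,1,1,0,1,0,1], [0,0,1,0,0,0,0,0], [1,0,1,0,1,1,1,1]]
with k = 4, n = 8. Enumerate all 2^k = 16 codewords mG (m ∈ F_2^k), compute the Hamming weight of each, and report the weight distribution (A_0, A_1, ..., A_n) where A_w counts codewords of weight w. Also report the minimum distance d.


Weight distribution: A_0 = 1, A_1 = 1, A_2 = 1, A_3 = 2, A_4 = 3, A_5 = 5, A_6 = 3. Minimum distance d = 1.

Enumerate all 2^4 = 16 messages m ∈ F_2^4.
For each, compute codeword c = mG in F_2^8, then tally its weight.
  m = 0000 → c = 00000000, weight = 0.
  m = 1000 → c = 01110101, weight = 5.
  m = 0100 → c = 10110101, weight = 5.
  m = 1100 → c = 11000000, weight = 2.
  m = 0010 → c = 00100000, weight = 1.
  m = 1010 → c = 01010101, weight = 4.
  m = 0110 → c = 10010101, weight = 4.
  m = 1110 → c = 11100000, weight = 3.
  m = 0001 → c = 10101111, weight = 6.
  m = 1001 → c = 11011010, weight = 5.
  m = 0101 → c = 00011010, weight = 3.
  m = 1101 → c = 01101111, weight = 6.
  m = 0011 → c = 10001111, weight = 5.
  m = 1011 → c = 11111010, weight = 6.
  m = 0111 → c = 00111010, weight = 4.
  m = 1111 → c = 01001111, weight = 5.
Tally weights:
  weight 0: 1 codewords.
  weight 1: 1 codewords.
  weight 2: 1 codewords.
  weight 3: 2 codewords.
  weight 4: 3 codewords.
  weight 5: 5 codewords.
  weight 6: 3 codewords.
Minimum distance d = smallest w > 0 with A_w > 0 = 1.
Sanity: Σ A_w = 16 = 2^4 = 16 ✓.


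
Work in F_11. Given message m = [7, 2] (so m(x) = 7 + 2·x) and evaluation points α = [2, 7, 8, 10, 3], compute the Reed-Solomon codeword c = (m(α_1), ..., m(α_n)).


c = [0, 10, 1, 5, 2]

Message polynomial: m(x) = 7 + 2·x (mod 11).
For each evaluation point α_i, compute m(α_i) mod 11:
  α_1 = 2: Horner steps 2 → 0, so m(2) = 0.
  α_2 = 7: Horner steps 2 → 10, so m(7) = 10.
  α_3 = 8: Horner steps 2 → 1, so m(8) = 1.
  α_4 = 10: Horner steps 2 → 5, so m(10) = 5.
  α_5 = 3: Horner steps 2 → 2, so m(3) = 2.
Codeword c = [0, 10, 1, 5, 2] ∈ F_11^5.


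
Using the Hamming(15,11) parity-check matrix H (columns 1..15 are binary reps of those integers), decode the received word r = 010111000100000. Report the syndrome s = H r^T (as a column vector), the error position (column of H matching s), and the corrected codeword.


s = (1, 1, 1, 1)^T, error position = 15, corrected codeword c = 010111000100001

Compute s = H r^T mod 2 one row at a time:
  s_1 = 0 + 0 + 1 + 0 + 0 + 0 + 0 + 0 = 1 ≡ 1 (mod 2).
  s_2 = 1 + 1 + 1 + 0 + 0 + 0 + 0 + 0 = 3 ≡ 1 (mod 2).
  s_3 = 1 + 0 + 1 + 0 + 1 + 0 + 0 + 0 = 3 ≡ 1 (mod 2).
  s_4 = 0 + 0 + 1 + 0 + 0 + 0 + 0 + 0 = 1 ≡ 1 (mod 2).
s = (1, 1, 1, 1)^T — this equals column 15 of H (binary 1111), so error is at position 15.
Correct: flip bit 15 of r = 010111000100000 to get c = 010111000100001.


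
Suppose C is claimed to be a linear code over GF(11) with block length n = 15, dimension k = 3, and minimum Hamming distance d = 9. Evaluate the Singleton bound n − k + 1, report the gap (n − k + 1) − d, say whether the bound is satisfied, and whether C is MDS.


Singleton RHS = n − k + 1 = 13, slack = 4, bound satisfied, not MDS.

Singleton bound: d ≤ n − k + 1.
Here n = 15, k = 3, so n − k + 1 = 13.
Given d = 9, check d ≤ 13: YES.
Slack = (n − k + 1) − d = 4.
The code is NOT MDS (slack = 4 > 0).
Description: the claimed parameters are [15, 3, 9]_11; such a code would be non-MDS.


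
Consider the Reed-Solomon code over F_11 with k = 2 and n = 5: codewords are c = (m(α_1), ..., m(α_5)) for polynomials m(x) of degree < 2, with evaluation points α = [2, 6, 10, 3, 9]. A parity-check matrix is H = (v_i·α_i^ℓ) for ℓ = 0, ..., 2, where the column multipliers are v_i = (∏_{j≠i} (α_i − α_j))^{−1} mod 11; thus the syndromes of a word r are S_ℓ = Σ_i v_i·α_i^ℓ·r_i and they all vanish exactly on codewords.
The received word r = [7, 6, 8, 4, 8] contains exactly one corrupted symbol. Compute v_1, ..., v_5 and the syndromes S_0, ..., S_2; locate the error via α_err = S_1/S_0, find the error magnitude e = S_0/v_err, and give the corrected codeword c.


S = (9, 2, 9), error at position 3, error magnitude e = 3, c = [7, 6, 5, 4, 8].

Step 1: column multipliers v_i = (∏_{j≠i}(α_i − α_j))^{−1} mod 11.
  i = 1 (α = 2): (2−6)(2−10)(2−3)(2−9) = (−4)·(−8)·(−1)·(−7) = 224 ≡ 4, so v_1 = 4^{−1} = 3 (mod 11).
  i = 2 (α = 6): (6−2)(6−10)(6−3)(6−9) = 4·(−4)·3·(−3) = 144 ≡ 1, so v_2 = 1^{−1} = 1 (mod 11).
  i = 3 (α = 10): (10−2)(10−6)(10−3)(10−9) = 8·4·7·1 = 224 ≡ 4, so v_3 = 4^{−1} = 3 (mod 11).
  i = 4 (α = 3): (3−2)(3−6)(3−10)(3−9) = 1·(−3)·(−7)·(−6) = −126 ≡ 6, so v_4 = 6^{−1} = 2 (mod 11).
  i = 5 (α = 9): (9−2)(9−6)(9−10)(9−3) = 7·3·(−1)·6 = −126 ≡ 6, so v_5 = 6^{−1} = 2 (mod 11).
  v = [3, 1, 3, 2, 2].
Step 2: syndromes of r = [7, 6, 8, 4, 8] (all sums mod 11).
  S_0 = Σ v_i r_i = 3·7 + 1·6 + 3·8 + 2·4 + 2·8 = 75 ≡ 9.
  S_1 = Σ v_i α_i r_i = 3·2·7 + 1·6·6 + 3·10·8 + 2·3·4 + 2·9·8 = 486 ≡ 2.
  α_i^2 mod 11 = [4, 3, 1, 9, 4].
  S_2 = Σ v_i α_i^2 r_i = 3·4·7 + 1·3·6 + 3·1·8 + 2·9·4 + 2·4·8 = 262 ≡ 9.
  S = (9, 2, 9) ≠ 0, so r is not a codeword (an error is present).
Step 3: locate the error. For a single error e at position i, S_ℓ = v_i·e·α_i^ℓ, so α_err = S_1/S_0.
  S_0^{−1} = 9^{−1} = 5 (mod 11), so α_err = 2·5 = 10 ≡ 10 = α_3. Error position i = 3.
  Consistency check: S_2/S_1 = 9·6 = 54 ≡ 10 = α_err ✓ (single-error assumption holds).
Step 4: error magnitude e = S_0/v_3 = S_0·∏_{j≠3}(α_3 − α_j) = 9·4 = 36 ≡ 3 (mod 11).
Step 5: correct position 3: c_3 = r_3 − e = 8 − 3 ≡ 5 (mod 11). Hence c = [7, 6, 5, 4, 8].
  Check: interpolating c through the α_i gives m(x) = 2 + 8·x (degree < 2) with m(α_i) = c_i for every i, so c is indeed a codeword.


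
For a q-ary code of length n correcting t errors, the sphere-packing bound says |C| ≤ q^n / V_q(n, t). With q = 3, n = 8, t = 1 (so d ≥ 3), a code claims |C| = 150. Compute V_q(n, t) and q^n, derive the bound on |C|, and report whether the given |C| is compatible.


V_q(n, t) = 17, q^n = 6561, Hamming bound = 385, |C| = 150 ≤ bound (satisfied).

Step 1: Compute V_q(n, t) = Σ_{j=0}^1 C(n, j) (q−1)^j.
  j = 0: C(8,0)·(2)^0 = 1·1 = 1.
  j = 1: C(8,1)·(2)^1 = 8·2 = 16.
  V_q(n, t) = 1 + 16 = 17.
Step 2: q^n = 3^8 = 6561.
Step 3: Hamming bound ⌊q^n / V_q(n,t)⌋ = ⌊6561/17⌋ = 385.
Step 4: Compare |C| = 150 to 385: satisfied.
The claimed |C| lies below the Hamming bound.


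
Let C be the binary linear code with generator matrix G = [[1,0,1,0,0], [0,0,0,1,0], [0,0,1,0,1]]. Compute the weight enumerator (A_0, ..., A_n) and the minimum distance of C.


Weight distribution: A_0 = 1, A_1 = 1, A_2 = 3, A_3 = 3. Minimum distance d = 1.

Enumerate all 2^3 = 8 messages m ∈ F_2^3.
For each, compute codeword c = mG in F_2^5, then tally its weight.
  m = 000 → c = 00000, weight = 0.
  m = 100 → c = 10100, weight = 2.
  m = 010 → c = 00010, weight = 1.
  m = 110 → c = 10110, weight = 3.
  m = 001 → c = 00101, weight = 2.
  m = 101 → c = 10001, weight = 2.
  m = 011 → c = 00111, weight = 3.
  m = 111 → c = 10011, weight = 3.
Tally weights:
  weight 0: 1 codewords.
  weight 1: 1 codewords.
  weight 2: 3 codewords.
  weight 3: 3 codewords.
Minimum distance d = smallest w > 0 with A_w > 0 = 1.
Sanity: Σ A_w = 8 = 2^3 = 8 ✓.


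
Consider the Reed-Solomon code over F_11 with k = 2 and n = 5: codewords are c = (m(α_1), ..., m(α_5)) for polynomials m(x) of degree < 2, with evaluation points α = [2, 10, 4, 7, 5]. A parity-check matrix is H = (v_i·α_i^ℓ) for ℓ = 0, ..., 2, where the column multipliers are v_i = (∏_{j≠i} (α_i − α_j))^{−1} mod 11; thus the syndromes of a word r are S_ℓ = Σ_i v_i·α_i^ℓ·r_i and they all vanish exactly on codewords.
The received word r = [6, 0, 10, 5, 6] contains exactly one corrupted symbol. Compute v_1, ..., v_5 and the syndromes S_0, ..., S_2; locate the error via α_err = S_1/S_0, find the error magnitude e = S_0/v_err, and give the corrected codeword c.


S = (2, 10, 6), error at position 5, error magnitude e = 5, c = [6, 0, 10, 5, 1].

Step 1: column multipliers v_i = (∏_{j≠i}(α_i − α_j))^{−1} mod 11.
  i = 1 (α = 2): (2−10)(2−4)(2−7)(2−5) = (−8)·(−2)·(−5)·(−3) = 240 ≡ 9, so v_1 = 9^{−1} = 5 (mod 11).
  i = 2 (α = 10): (10−2)(10−4)(10−7)(10−5) = 8·6·3·5 = 720 ≡ 5, so v_2 = 5^{−1} = 9 (mod 11).
  i = 3 (α = 4): (4−2)(4−10)(4−7)(4−5) = 2·(−6)·(−3)·(−1) = −36 ≡ 8, so v_3 = 8^{−1} = 7 (mod 11).
  i = 4 (α = 7): (7−2)(7−10)(7−4)(7−5) = 5·(−3)·3·2 = −90 ≡ 9, so v_4 = 9^{−1} = 5 (mod 11).
  i = 5 (α = 5): (5−2)(5−10)(5−4)(5−7) = 3·(−5)·1·(−2) = 30 ≡ 8, so v_5 = 8^{−1} = 7 (mod 11).
  v = [5, 9, 7, 5, 7].
Step 2: syndromes of r = [6, 0, 10, 5, 6] (all sums mod 11).
  S_0 = Σ v_i r_i = 5·6 + 9·0 + 7·10 + 5·5 + 7·6 = 167 ≡ 2.
  S_1 = Σ v_i α_i r_i = 5·2·6 + 9·10·0 + 7·4·10 + 5·7·5 + 7·5·6 = 725 ≡ 10.
  α_i^2 mod 11 = [4, 1, 5, 5, 3].
  S_2 = Σ v_i α_i^2 r_i = 5·4·6 + 9·1·0 + 7·5·10 + 5·5·5 + 7·3·6 = 721 ≡ 6.
  S = (2, 10, 6) ≠ 0, so r is not a codeword (an error is present).
Step 3: locate the error. For a single error e at position i, S_ℓ = v_i·e·α_i^ℓ, so α_err = S_1/S_0.
  S_0^{−1} = 2^{−1} = 6 (mod 11), so α_err = 10·6 = 60 ≡ 5 = α_5. Error position i = 5.
  Consistency check: S_2/S_1 = 6·10 = 60 ≡ 5 = α_err ✓ (single-error assumption holds).
Step 4: error magnitude e = S_0/v_5 = S_0·∏_{j≠5}(α_5 − α_j) = 2·8 = 16 ≡ 5 (mod 11).
Step 5: correct position 5: c_5 = r_5 − e = 6 − 5 ≡ 1 (mod 11). Hence c = [6, 0, 10, 5, 1].
  Check: interpolating c through the α_i gives m(x) = 2 + 2·x (degree < 2) with m(α_i) = c_i for every i, so c is indeed a codeword.


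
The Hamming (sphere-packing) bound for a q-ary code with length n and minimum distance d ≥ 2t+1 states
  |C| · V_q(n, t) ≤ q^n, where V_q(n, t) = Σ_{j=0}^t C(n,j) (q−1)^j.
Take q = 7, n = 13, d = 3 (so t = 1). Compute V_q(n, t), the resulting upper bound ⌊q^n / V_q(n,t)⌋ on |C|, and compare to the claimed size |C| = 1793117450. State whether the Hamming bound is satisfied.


V_q(n, t) = 79, q^n = 96889010407, Hamming bound = 1226443169, |C| = 1793117450 > bound (violated).

Step 1: Compute V_q(n, t) = Σ_{j=0}^1 C(n, j) (q−1)^j.
  j = 0: C(13,0)·(6)^0 = 1·1 = 1.
  j = 1: C(13,1)·(6)^1 = 13·6 = 78.
  V_q(n, t) = 1 + 78 = 79.
Step 2: q^n = 7^13 = 96889010407.
Step 3: Hamming bound ⌊q^n / V_q(n,t)⌋ = ⌊96889010407/79⌋ = 1226443169.
Step 4: Compare |C| = 1793117450 to 1226443169: violated.
The claimed |C| lies above the Hamming bound, so no 7-ary code of length 13 with d ≥ 3 can have 1793117450 codewords.


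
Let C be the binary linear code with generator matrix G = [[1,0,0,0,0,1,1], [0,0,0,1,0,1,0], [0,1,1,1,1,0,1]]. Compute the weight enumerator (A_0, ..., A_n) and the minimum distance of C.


Weight distribution: A_0 = 1, A_2 = 1, A_3 = 2, A_4 = 1, A_5 = 2, A_6 = 1. Minimum distance d = 2.

Enumerate all 2^3 = 8 messages m ∈ F_2^3.
For each, compute codeword c = mG in F_2^7, then tally its weight.
  m = 000 → c = 0000000, weight = 0.
  m = 100 → c = 1000011, weight = 3.
  m = 010 → c = 0001010, weight = 2.
  m = 110 → c = 1001001, weight = 3.
  m = 001 → c = 0111101, weight = 5.
  m = 101 → c = 1111110, weight = 6.
  m = 011 → c = 0110111, weight = 5.
  m = 111 → c = 1110100, weight = 4.
Tally weights:
  weight 0: 1 codewords.
  weight 2: 1 codewords.
  weight 3: 2 codewords.
  weight 4: 1 codewords.
  weight 5: 2 codewords.
  weight 6: 1 codewords.
Minimum distance d = smallest w > 0 with A_w > 0 = 2.
Sanity: Σ A_w = 8 = 2^3 = 8 ✓.


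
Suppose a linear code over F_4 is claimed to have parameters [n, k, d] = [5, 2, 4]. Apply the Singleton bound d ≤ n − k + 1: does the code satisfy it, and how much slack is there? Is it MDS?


Singleton RHS = n − k + 1 = 4, slack = 0, bound satisfied, MDS.

Singleton bound: d ≤ n − k + 1.
Here n = 5, k = 2, so n − k + 1 = 4.
Given d = 4, check d ≤ 4: YES.
Slack = (n − k + 1) − d = 0.
The code is MDS (slack = 0).
Description: the claimed parameters are [5, 2, 4]_4; such a code would be MDS (meets Singleton bound).


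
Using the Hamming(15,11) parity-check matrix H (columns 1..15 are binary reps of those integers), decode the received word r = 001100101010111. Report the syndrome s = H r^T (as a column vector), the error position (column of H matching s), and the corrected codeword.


s = (1, 1, 1, 0)^T, error position = 14, corrected codeword c = 001100101010101

Compute s = H r^T mod 2 one row at a time:
  s_1 = 0 + 1 + 0 + 1 + 0 + 1 + 1 + 1 = 5 ≡ 1 (mod 2).
  s_2 = 1 + 0 + 0 + 1 + 0 + 1 + 1 + 1 = 5 ≡ 1 (mod 2).
  s_3 = 0 + 1 + 0 + 1 + 0 + 1 + 1 + 1 = 5 ≡ 1 (mod 2).
  s_4 = 0 + 1 + 0 + 1 + 1 + 1 + 1 + 1 = 6 ≡ 0 (mod 2).
s = (1, 1, 1, 0)^T — this equals column 14 of H (binary 1110), so error is at position 14.
Correct: flip bit 14 of r = 001100101010111 to get c = 001100101010101.


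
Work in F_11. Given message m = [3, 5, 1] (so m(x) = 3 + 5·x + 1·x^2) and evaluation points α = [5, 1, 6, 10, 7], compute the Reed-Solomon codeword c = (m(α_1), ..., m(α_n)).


c = [9, 9, 3, 10, 10]

Message polynomial: m(x) = 3 + 5·x + 1·x^2 (mod 11).
For each evaluation point α_i, compute m(α_i) mod 11:
  α_1 = 5: Horner steps 1 → 10 → 9, so m(5) = 9.
  α_2 = 1: Horner steps 1 → 6 → 9, so m(1) = 9.
  α_3 = 6: Horner steps 1 → 0 → 3, so m(6) = 3.
  α_4 = 10: Horner steps 1 → 4 → 10, so m(10) = 10.
  α_5 = 7: Horner steps 1 → 1 → 10, so m(7) = 10.
Codeword c = [9, 9, 3, 10, 10] ∈ F_11^5.


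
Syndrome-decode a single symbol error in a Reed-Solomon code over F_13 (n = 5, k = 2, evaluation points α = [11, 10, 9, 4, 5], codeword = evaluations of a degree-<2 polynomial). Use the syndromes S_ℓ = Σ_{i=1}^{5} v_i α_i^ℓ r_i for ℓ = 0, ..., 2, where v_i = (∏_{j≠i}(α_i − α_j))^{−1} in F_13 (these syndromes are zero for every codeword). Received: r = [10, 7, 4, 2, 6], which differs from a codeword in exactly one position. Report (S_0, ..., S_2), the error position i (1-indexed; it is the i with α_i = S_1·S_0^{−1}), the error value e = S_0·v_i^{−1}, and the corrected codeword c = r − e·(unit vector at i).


S = (4, 7, 9), error at position 5, error magnitude e = 1, c = [10, 7, 4, 2, 5].

Step 1: column multipliers v_i = (∏_{j≠i}(α_i − α_j))^{−1} mod 13.
  i = 1 (α = 11): (11−10)(11−9)(11−4)(11−5) = 1·2·7·6 = 84 ≡ 6, so v_1 = 6^{−1} = 11 (mod 13).
  i = 2 (α = 10): (10−11)(10−9)(10−4)(10−5) = (−1)·1·6·5 = −30 ≡ 9, so v_2 = 9^{−1} = 3 (mod 13).
  i = 3 (α = 9): (9−11)(9−10)(9−4)(9−5) = (−2)·(−1)·5·4 = 40 ≡ 1, so v_3 = 1^{−1} = 1 (mod 13).
  i = 4 (α = 4): (4−11)(4−10)(4−9)(4−5) = (−7)·(−6)·(−5)·(−1) = 210 ≡ 2, so v_4 = 2^{−1} = 7 (mod 13).
  i = 5 (α = 5): (5−11)(5−10)(5−9)(5−4) = (−6)·(−5)·(−4)·1 = −120 ≡ 10, so v_5 = 10^{−1} = 4 (mod 13).
  v = [11, 3, 1, 7, 4].
Step 2: syndromes of r = [10, 7, 4, 2, 6] (all sums mod 13).
  S_0 = Σ v_i r_i = 11·10 + 3·7 + 1·4 + 7·2 + 4·6 = 173 ≡ 4.
  S_1 = Σ v_i α_i r_i = 11·11·10 + 3·10·7 + 1·9·4 + 7·4·2 + 4·5·6 = 1632 ≡ 7.
  α_i^2 mod 13 = [4, 9, 3, 3, 12].
  S_2 = Σ v_i α_i^2 r_i = 11·4·10 + 3·9·7 + 1·3·4 + 7·3·2 + 4·12·6 = 971 ≡ 9.
  S = (4, 7, 9) ≠ 0, so r is not a codeword (an error is present).
Step 3: locate the error. For a single error e at position i, S_ℓ = v_i·e·α_i^ℓ, so α_err = S_1/S_0.
  S_0^{−1} = 4^{−1} = 10 (mod 13), so α_err = 7·10 = 70 ≡ 5 = α_5. Error position i = 5.
  Consistency check: S_2/S_1 = 9·2 = 18 ≡ 5 = α_err ✓ (single-error assumption holds).
Step 4: error magnitude e = S_0/v_5 = S_0·∏_{j≠5}(α_5 − α_j) = 4·10 = 40 ≡ 1 (mod 13).
Step 5: correct position 5: c_5 = r_5 − e = 6 − 1 ≡ 5 (mod 13). Hence c = [10, 7, 4, 2, 5].
  Check: interpolating c through the α_i gives m(x) = 3 + 3·x (degree < 2) with m(α_i) = c_i for every i, so c is indeed a codeword.


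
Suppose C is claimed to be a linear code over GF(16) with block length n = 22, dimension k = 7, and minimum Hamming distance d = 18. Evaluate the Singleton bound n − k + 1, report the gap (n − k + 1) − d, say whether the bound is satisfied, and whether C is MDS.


Singleton RHS = n − k + 1 = 16, slack = -2, bound violated (no such code; not MDS).

Singleton bound: d ≤ n − k + 1.
Here n = 22, k = 7, so n − k + 1 = 16.
Given d = 18, check d ≤ 16: NO.
Slack = (n − k + 1) − d = -2.
The slack is negative: d = 18 exceeds n − k + 1 = 16 by 2, so the Singleton bound is violated and no linear [22, 7, 18]_16 code can exist. In particular it is not MDS (MDS requires d = n − k + 1 exactly).
Description: the claimed parameters are [22, 7, 18]_16; such a code would be impossible (violates the Singleton bound).


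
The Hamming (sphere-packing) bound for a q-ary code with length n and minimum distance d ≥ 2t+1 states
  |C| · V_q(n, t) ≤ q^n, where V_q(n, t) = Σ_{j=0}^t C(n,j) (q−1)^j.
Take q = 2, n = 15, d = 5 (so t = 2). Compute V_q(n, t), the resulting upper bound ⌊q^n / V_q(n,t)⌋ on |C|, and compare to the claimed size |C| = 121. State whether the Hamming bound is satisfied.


V_q(n, t) = 121, q^n = 32768, Hamming bound = 270, |C| = 121 ≤ bound (satisfied).

Step 1: Compute V_q(n, t) = Σ_{j=0}^2 C(n, j) (q−1)^j.
  j = 0: C(15,0)·(1)^0 = 1·1 = 1.
  j = 1: C(15,1)·(1)^1 = 15·1 = 15.
  j = 2: C(15,2)·(1)^2 = 105·1 = 105.
  V_q(n, t) = 1 + 15 + 105 = 121.
Step 2: q^n = 2^15 = 32768.
Step 3: Hamming bound ⌊q^n / V_q(n,t)⌋ = ⌊32768/121⌋ = 270.
Step 4: Compare |C| = 121 to 270: satisfied.
The claimed |C| lies below the Hamming bound.


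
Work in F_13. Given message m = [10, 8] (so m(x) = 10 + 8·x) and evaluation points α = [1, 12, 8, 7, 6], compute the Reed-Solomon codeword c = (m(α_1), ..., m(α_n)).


c = [5, 2, 9, 1, 6]

Message polynomial: m(x) = 10 + 8·x (mod 13).
For each evaluation point α_i, compute m(α_i) mod 13:
  α_1 = 1: Horner steps 8 → 5, so m(1) = 5.
  α_2 = 12: Horner steps 8 → 2, so m(12) = 2.
  α_3 = 8: Horner steps 8 → 9, so m(8) = 9.
  α_4 = 7: Horner steps 8 → 1, so m(7) = 1.
  α_5 = 6: Horner steps 8 → 6, so m(6) = 6.
Codeword c = [5, 2, 9, 1, 6] ∈ F_13^5.


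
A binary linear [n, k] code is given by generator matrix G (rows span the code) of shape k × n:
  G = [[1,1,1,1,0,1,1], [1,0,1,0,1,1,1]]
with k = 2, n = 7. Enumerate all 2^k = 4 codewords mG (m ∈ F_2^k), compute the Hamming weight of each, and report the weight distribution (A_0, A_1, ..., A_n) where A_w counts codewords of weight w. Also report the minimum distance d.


Weight distribution: A_0 = 1, A_3 = 1, A_5 = 1, A_6 = 1. Minimum distance d = 3.

Enumerate all 2^2 = 4 messages m ∈ F_2^2.
For each, compute codeword c = mG in F_2^7, then tally its weight.
  m = 00 → c = 0000000, weight = 0.
  m = 10 → c = 1111011, weight = 6.
  m = 01 → c = 1010111, weight = 5.
  m = 11 → c = 0101100, weight = 3.
Tally weights:
  weight 0: 1 codewords.
  weight 3: 1 codewords.
  weight 5: 1 codewords.
  weight 6: 1 codewords.
Minimum distance d = smallest w > 0 with A_w > 0 = 3.
Sanity: Σ A_w = 4 = 2^2 = 4 ✓.


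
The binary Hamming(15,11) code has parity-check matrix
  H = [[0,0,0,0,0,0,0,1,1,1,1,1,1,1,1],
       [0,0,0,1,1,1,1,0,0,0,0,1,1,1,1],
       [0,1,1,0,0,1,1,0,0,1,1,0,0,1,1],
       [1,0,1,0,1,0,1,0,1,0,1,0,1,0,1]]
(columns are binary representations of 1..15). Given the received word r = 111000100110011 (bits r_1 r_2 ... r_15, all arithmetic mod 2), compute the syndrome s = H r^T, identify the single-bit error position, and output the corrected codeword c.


s = (0, 1, 1, 1)^T, error position = 7, corrected codeword c = 111000000110011

Compute s = H r^T mod 2 one row at a time:
  s_1 = 0 + 0 + 1 + 1 + 0 + 0 + 1 + 1 = 4 ≡ 0 (mod 2).
  s_2 = 0 + 0 + 0 + 1 + 0 + 0 + 1 + 1 = 3 ≡ 1 (mod 2).
  s_3 = 1 + 1 + 0 + 1 + 1 + 1 + 1 + 1 = 7 ≡ 1 (mod 2).
  s_4 = 1 + 1 + 0 + 1 + 0 + 1 + 0 + 1 = 5 ≡ 1 (mod 2).
s = (0, 1, 1, 1)^T — this equals column 7 of H (binary 0111), so error is at position 7.
Correct: flip bit 7 of r = 111000100110011 to get c = 111000000110011.


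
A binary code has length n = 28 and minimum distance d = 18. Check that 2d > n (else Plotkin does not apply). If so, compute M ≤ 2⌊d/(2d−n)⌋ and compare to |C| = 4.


Plotkin bound M ≤ 4; given |C| = 4 ≤ bound (satisfied).

Check applicability: 2d = 36, n = 28.
2d − n = 8 > 0, so Plotkin applies.
Compute d/(2d−n) = 18/8 ≈ 2.2500.
⌊d/(2d−n)⌋ = 2.
Plotkin bound: M ≤ 2·2 = 4.
Given |C| = 4, check: satisfied.
This |C| is at the Plotkin bound.


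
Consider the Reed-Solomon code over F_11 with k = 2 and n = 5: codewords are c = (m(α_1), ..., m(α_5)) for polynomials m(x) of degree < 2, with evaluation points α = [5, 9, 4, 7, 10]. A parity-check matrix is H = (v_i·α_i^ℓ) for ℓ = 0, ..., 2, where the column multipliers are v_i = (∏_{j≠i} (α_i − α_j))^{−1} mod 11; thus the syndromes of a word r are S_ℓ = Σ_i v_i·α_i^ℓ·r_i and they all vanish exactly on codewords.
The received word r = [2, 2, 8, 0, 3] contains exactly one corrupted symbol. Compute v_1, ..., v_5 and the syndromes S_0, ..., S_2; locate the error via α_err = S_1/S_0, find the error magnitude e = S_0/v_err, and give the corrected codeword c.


S = (1, 5, 3), error at position 1, error magnitude e = 4, c = [9, 2, 8, 0, 3].

Step 1: column multipliers v_i = (∏_{j≠i}(α_i − α_j))^{−1} mod 11.
  i = 1 (α = 5): (5−9)(5−4)(5−7)(5−10) = (−4)·1·(−2)·(−5) = −40 ≡ 4, so v_1 = 4^{−1} = 3 (mod 11).
  i = 2 (α = 9): (9−5)(9−4)(9−7)(9−10) = 4·5·2·(−1) = −40 ≡ 4, so v_2 = 4^{−1} = 3 (mod 11).
  i = 3 (α = 4): (4−5)(4−9)(4−7)(4−10) = (−1)·(−5)·(−3)·(−6) = 90 ≡ 2, so v_3 = 2^{−1} = 6 (mod 11).
  i = 4 (α = 7): (7−5)(7−9)(7−4)(7−10) = 2·(−2)·3·(−3) = 36 ≡ 3, so v_4 = 3^{−1} = 4 (mod 11).
  i = 5 (α = 10): (10−5)(10−9)(10−4)(10−7) = 5·1·6·3 = 90 ≡ 2, so v_5 = 2^{−1} = 6 (mod 11).
  v = [3, 3, 6, 4, 6].
Step 2: syndromes of r = [2, 2, 8, 0, 3] (all sums mod 11).
  S_0 = Σ v_i r_i = 3·2 + 3·2 + 6·8 + 4·0 + 6·3 = 78 ≡ 1.
  S_1 = Σ v_i α_i r_i = 3·5·2 + 3·9·2 + 6·4·8 + 4·7·0 + 6·10·3 = 456 ≡ 5.
  α_i^2 mod 11 = [3, 4, 5, 5, 1].
  S_2 = Σ v_i α_i^2 r_i = 3·3·2 + 3·4·2 + 6·5·8 + 4·5·0 + 6·1·3 = 300 ≡ 3.
  S = (1, 5, 3) ≠ 0, so r is not a codeword (an error is present).
Step 3: locate the error. For a single error e at position i, S_ℓ = v_i·e·α_i^ℓ, so α_err = S_1/S_0.
  S_0^{−1} = 1^{−1} = 1 (mod 11), so α_err = 5·1 = 5 ≡ 5 = α_1. Error position i = 1.
  Consistency check: S_2/S_1 = 3·9 = 27 ≡ 5 = α_err ✓ (single-error assumption holds).
Step 4: error magnitude e = S_0/v_1 = S_0·∏_{j≠1}(α_1 − α_j) = 1·4 = 4 ≡ 4 (mod 11).
Step 5: correct position 1: c_1 = r_1 − e = 2 − 4 ≡ 9 (mod 11). Hence c = [9, 2, 8, 0, 3].
  Check: interpolating c through the α_i gives m(x) = 4 + 1·x (degree < 2) with m(α_i) = c_i for every i, so c is indeed a codeword.


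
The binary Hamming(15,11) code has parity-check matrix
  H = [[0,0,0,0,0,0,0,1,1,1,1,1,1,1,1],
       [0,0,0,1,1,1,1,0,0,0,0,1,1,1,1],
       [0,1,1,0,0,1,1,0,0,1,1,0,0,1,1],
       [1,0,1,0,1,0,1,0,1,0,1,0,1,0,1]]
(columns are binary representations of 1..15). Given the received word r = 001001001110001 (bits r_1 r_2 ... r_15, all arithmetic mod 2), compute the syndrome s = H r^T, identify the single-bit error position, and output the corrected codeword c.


s = (0, 0, 1, 0)^T, error position = 2, corrected codeword c = 011001001110001

Compute s = H r^T mod 2 one row at a time:
  s_1 = 0 + 1 + 1 + 1 + 0 + 0 + 0 + 1 = 4 ≡ 0 (mod 2).
  s_2 = 0 + 0 + 1 + 0 + 0 + 0 + 0 + 1 = 2 ≡ 0 (mod 2).
  s_3 = 0 + 1 + 1 + 0 + 1 + 1 + 0 + 1 = 5 ≡ 1 (mod 2).
  s_4 = 0 + 1 + 0 + 0 + 1 + 1 + 0 + 1 = 4 ≡ 0 (mod 2).
s = (0, 0, 1, 0)^T — this equals column 2 of H (binary 0010), so error is at position 2.
Correct: flip bit 2 of r = 001001001110001 to get c = 011001001110001.


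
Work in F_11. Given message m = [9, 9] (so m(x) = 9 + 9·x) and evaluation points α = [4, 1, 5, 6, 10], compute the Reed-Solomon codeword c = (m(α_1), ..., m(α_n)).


c = [1, 7, 10, 8, 0]

Message polynomial: m(x) = 9 + 9·x (mod 11).
For each evaluation point α_i, compute m(α_i) mod 11:
  α_1 = 4: Horner steps 9 → 1, so m(4) = 1.
  α_2 = 1: Horner steps 9 → 7, so m(1) = 7.
  α_3 = 5: Horner steps 9 → 10, so m(5) = 10.
  α_4 = 6: Horner steps 9 → 8, so m(6) = 8.
  α_5 = 10: Horner steps 9 → 0, so m(10) = 0.
Codeword c = [1, 7, 10, 8, 0] ∈ F_11^5.


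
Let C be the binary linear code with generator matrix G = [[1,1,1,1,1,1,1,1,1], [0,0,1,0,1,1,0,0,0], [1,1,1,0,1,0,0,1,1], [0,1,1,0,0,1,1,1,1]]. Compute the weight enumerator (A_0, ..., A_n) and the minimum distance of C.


Weight distribution: A_0 = 1, A_3 = 4, A_4 = 3, A_5 = 3, A_6 = 4, A_9 = 1. Minimum distance d = 3.

Enumerate all 2^4 = 16 messages m ∈ F_2^4.
For each, compute codeword c = mG in F_2^9, then tally its weight.
  m = 0000 → c = 000000000, weight = 0.
  m = 1000 → c = 111111111, weight = 9.
  m = 0100 → c = 001011000, weight = 3.
  m = 1100 → c = 110100111, weight = 6.
  m = 0010 → c = 111010011, weight = 6.
  m = 1010 → c = 000101100, weight = 3.
  m = 0110 → c = 110001011, weight = 5.
  m = 1110 → c = 001110100, weight = 4.
  m = 0001 → c = 011001111, weight = 6.
  m = 1001 → c = 100110000, weight = 3.
  m = 0101 → c = 010010111, weight = 5.
  m = 1101 → c = 101101000, weight = 4.
  m = 0011 → c = 100011100, weight = 4.
  m = 1011 → c = 011100011, weight = 5.
  m = 0111 → c = 101000100, weight = 3.
  m = 1111 → c = 010111011, weight = 6.
Tally weights:
  weight 0: 1 codewords.
  weight 3: 4 codewords.
  weight 4: 3 codewords.
  weight 5: 3 codewords.
  weight 6: 4 codewords.
  weight 9: 1 codewords.
Minimum distance d = smallest w > 0 with A_w > 0 = 3.
Sanity: Σ A_w = 16 = 2^4 = 16 ✓.


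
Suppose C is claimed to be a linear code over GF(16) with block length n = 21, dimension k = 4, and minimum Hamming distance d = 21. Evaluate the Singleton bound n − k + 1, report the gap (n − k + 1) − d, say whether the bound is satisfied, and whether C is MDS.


Singleton RHS = n − k + 1 = 18, slack = -3, bound violated (no such code; not MDS).

Singleton bound: d ≤ n − k + 1.
Here n = 21, k = 4, so n − k + 1 = 18.
Given d = 21, check d ≤ 18: NO.
Slack = (n − k + 1) − d = -3.
The slack is negative: d = 21 exceeds n − k + 1 = 18 by 3, so the Singleton bound is violated and no linear [21, 4, 21]_16 code can exist. In particular it is not MDS (MDS requires d = n − k + 1 exactly).
Description: the claimed parameters are [21, 4, 21]_16; such a code would be impossible (violates the Singleton bound).
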